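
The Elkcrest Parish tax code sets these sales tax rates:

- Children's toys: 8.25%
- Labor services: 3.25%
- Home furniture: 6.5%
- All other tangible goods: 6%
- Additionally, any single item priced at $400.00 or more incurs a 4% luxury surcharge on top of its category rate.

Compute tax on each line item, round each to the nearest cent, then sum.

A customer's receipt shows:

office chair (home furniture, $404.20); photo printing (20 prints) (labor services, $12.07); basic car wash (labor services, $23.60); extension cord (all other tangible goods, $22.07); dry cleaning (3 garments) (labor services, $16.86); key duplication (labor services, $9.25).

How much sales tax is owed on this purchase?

$45.77

Office chair $404.20: home furniture → 6.5% + 4% surcharge = 10.5% → $42.44
Photo printing (20 prints) $12.07: labor services → 3.25% → $0.39
Basic car wash $23.60: labor services → 3.25% → $0.77
Extension cord $22.07: all other tangible goods → 6% → $1.32
Dry cleaning (3 garments) $16.86: labor services → 3.25% → $0.55
Key duplication $9.25: labor services → 3.25% → $0.30
Total tax = $42.44 + $0.39 + $0.77 + $1.32 + $0.55 + $0.30 = $45.77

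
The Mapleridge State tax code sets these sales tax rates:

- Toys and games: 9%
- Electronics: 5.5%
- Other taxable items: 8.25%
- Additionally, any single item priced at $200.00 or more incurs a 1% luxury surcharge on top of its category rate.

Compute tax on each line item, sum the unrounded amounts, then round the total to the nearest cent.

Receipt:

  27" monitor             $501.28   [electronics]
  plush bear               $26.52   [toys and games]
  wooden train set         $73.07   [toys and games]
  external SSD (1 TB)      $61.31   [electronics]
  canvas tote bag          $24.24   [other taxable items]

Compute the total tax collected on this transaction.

$46.92

27" monitor $501.28: electronics → 5.5% + 1% surcharge = 6.5% → $32.5832
Plush bear $26.52: toys and games → 9% → $2.3868
Wooden train set $73.07: toys and games → 9% → $6.5763
External SSD (1 TB) $61.31: electronics → 5.5% → $3.37205
Canvas tote bag $24.24: other taxable items → 8.25% → $1.9998
Unrounded tax sum = $46.91815 → $46.92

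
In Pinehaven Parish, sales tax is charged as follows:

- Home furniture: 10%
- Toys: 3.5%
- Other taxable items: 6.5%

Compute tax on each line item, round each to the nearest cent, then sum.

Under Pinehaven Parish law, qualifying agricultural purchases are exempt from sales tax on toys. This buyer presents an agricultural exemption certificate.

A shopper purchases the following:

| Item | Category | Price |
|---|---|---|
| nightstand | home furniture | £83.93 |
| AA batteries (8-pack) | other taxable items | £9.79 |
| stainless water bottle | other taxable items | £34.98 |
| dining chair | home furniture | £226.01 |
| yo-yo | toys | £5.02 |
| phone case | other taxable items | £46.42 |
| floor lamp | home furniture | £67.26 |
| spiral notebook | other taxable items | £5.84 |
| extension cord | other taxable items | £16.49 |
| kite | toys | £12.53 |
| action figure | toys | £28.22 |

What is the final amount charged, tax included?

£581.59

Nightstand £83.93: home furniture → 10% → £8.39
AA batteries (8-pack) £9.79: other taxable items → 6.5% → £0.64
Stainless water bottle £34.98: other taxable items → 6.5% → £2.27
Dining chair £226.01: home furniture → 10% → £22.60
Yo-yo £5.02: toys, buyer-exempt → 0% → £0.00
Phone case £46.42: other taxable items → 6.5% → £3.02
Floor lamp £67.26: home furniture → 10% → £6.73
Spiral notebook £5.84: other taxable items → 6.5% → £0.38
Extension cord £16.49: other taxable items → 6.5% → £1.07
Kite £12.53: toys, buyer-exempt → 0% → £0.00
Action figure £28.22: toys, buyer-exempt → 0% → £0.00
Subtotal = £536.49; tax = £45.10; total due = £581.59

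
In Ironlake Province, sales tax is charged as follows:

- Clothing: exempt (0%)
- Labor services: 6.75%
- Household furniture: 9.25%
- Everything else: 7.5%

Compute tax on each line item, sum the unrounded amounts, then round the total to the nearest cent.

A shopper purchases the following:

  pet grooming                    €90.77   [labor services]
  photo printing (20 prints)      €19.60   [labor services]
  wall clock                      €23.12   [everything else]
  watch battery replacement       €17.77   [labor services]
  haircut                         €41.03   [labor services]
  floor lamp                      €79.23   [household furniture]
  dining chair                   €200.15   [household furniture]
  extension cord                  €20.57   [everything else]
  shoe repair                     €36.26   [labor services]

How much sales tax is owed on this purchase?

€42.99

Pet grooming €90.77: labor services → 6.75% → €6.126975
Photo printing (20 prints) €19.60: labor services → 6.75% → €1.323
Wall clock €23.12: everything else → 7.5% → €1.734
Watch battery replacement €17.77: labor services → 6.75% → €1.199475
Haircut €41.03: labor services → 6.75% → €2.769525
Floor lamp €79.23: household furniture → 9.25% → €7.328775
Dining chair €200.15: household furniture → 9.25% → €18.513875
Extension cord €20.57: everything else → 7.5% → €1.54275
Shoe repair €36.26: labor services → 6.75% → €2.44755
Unrounded tax sum = €42.985925 → €42.99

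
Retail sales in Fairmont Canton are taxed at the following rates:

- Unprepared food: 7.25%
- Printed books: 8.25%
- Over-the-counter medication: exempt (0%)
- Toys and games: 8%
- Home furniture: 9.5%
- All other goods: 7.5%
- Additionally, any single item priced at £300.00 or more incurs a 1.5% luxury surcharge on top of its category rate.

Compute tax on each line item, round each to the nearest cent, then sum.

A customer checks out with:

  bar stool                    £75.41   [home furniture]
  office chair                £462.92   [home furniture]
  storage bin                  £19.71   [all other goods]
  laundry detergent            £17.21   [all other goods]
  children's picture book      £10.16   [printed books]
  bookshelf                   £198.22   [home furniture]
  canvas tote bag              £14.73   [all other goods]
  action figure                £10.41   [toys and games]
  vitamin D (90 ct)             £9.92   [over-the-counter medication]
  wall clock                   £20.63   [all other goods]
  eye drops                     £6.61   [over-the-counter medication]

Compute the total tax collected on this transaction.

Bar stool £75.41: home furniture → 9.5% → £7.16
Office chair £462.92: home furniture → 9.5% + 1.5% surcharge = 11% → £50.92
Storage bin £19.71: all other goods → 7.5% → £1.48
Laundry detergent £17.21: all other goods → 7.5% → £1.29
Children's picture book £10.16: printed books → 8.25% → £0.84
Bookshelf £198.22: home furniture → 9.5% → £18.83
Canvas tote bag £14.73: all other goods → 7.5% → £1.10
Action figure £10.41: toys and games → 8% → £0.83
Vitamin D (90 ct) £9.92: over-the-counter medication → 0% → £0.00
Wall clock £20.63: all other goods → 7.5% → £1.55
Eye drops £6.61: over-the-counter medication → 0% → £0.00
Total tax = £7.16 + £50.92 + £1.48 + £1.29 + £0.84 + £18.83 + £1.10 + £0.83 + £1.55 = £84.00

£84.00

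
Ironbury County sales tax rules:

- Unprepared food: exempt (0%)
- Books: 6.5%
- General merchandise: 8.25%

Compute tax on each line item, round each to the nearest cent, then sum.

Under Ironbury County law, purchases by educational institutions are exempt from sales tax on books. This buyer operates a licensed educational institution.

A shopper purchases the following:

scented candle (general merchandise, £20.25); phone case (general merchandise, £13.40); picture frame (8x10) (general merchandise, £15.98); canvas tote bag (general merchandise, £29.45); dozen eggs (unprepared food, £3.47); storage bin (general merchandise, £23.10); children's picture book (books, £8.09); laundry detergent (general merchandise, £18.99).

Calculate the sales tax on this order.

Scented candle £20.25: general merchandise → 8.25% → £1.67
Phone case £13.40: general merchandise → 8.25% → £1.11
Picture frame (8x10) £15.98: general merchandise → 8.25% → £1.32
Canvas tote bag £29.45: general merchandise → 8.25% → £2.43
Dozen eggs £3.47: unprepared food → 0% → £0.00
Storage bin £23.10: general merchandise → 8.25% → £1.91
Children's picture book £8.09: books, buyer-exempt → 0% → £0.00
Laundry detergent £18.99: general merchandise → 8.25% → £1.57
Total tax = £1.67 + £1.11 + £1.32 + £2.43 + £1.91 + £1.57 = £10.01

£10.01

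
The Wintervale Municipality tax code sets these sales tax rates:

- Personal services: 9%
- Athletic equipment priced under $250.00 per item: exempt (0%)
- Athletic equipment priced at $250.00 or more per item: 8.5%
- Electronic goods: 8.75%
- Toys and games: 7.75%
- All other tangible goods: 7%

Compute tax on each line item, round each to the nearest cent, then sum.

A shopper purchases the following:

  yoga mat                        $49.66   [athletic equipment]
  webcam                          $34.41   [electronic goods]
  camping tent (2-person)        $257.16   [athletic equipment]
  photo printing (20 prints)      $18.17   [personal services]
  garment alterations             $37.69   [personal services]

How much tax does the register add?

$29.90

Yoga mat $49.66: athletic equipment, under $250.00 → 0% → $0.00
Webcam $34.41: electronic goods → 8.75% → $3.01
Camping tent (2-person) $257.16: athletic equipment, $250.00 or more → 8.5% → $21.86
Photo printing (20 prints) $18.17: personal services → 9% → $1.64
Garment alterations $37.69: personal services → 9% → $3.39
Total tax = $3.01 + $21.86 + $1.64 + $3.39 = $29.90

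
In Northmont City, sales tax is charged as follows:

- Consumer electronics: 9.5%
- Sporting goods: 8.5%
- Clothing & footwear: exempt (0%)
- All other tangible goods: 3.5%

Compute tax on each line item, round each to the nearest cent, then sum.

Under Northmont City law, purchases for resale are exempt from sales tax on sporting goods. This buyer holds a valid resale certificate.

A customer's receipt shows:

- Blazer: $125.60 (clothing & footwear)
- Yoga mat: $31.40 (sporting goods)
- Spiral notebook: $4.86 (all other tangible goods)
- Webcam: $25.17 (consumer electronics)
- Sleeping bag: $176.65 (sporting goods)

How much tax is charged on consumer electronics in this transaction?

Webcam $25.17: consumer electronics → 9.5% → $2.39
Tax on consumer electronics = $2.39

$2.39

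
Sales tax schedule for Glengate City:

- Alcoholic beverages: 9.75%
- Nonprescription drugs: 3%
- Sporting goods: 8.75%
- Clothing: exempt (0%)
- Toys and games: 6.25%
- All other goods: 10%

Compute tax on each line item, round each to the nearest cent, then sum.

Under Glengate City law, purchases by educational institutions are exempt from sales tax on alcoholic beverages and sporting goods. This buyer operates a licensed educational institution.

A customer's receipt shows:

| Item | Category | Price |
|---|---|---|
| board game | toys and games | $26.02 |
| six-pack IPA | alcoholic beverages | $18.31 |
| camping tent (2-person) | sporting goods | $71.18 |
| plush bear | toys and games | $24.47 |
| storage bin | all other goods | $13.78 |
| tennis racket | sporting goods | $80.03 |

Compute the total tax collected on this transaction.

Board game $26.02: toys and games → 6.25% → $1.63
Six-pack IPA $18.31: alcoholic beverages, buyer-exempt → 0% → $0.00
Camping tent (2-person) $71.18: sporting goods, buyer-exempt → 0% → $0.00
Plush bear $24.47: toys and games → 6.25% → $1.53
Storage bin $13.78: all other goods → 10% → $1.38
Tennis racket $80.03: sporting goods, buyer-exempt → 0% → $0.00
Total tax = $1.63 + $1.53 + $1.38 = $4.54

$4.54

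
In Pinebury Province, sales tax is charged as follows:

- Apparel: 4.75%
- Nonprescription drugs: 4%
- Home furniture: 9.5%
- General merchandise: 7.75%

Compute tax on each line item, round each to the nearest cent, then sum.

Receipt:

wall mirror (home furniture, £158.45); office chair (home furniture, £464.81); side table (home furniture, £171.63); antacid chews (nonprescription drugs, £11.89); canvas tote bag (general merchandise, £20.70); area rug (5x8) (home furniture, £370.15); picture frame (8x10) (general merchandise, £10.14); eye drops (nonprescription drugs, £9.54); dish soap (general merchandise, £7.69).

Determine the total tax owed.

Wall mirror £158.45: home furniture → 9.5% → £15.05
Office chair £464.81: home furniture → 9.5% → £44.16
Side table £171.63: home furniture → 9.5% → £16.30
Antacid chews £11.89: nonprescription drugs → 4% → £0.48
Canvas tote bag £20.70: general merchandise → 7.75% → £1.60
Area rug (5x8) £370.15: home furniture → 9.5% → £35.16
Picture frame (8x10) £10.14: general merchandise → 7.75% → £0.79
Eye drops £9.54: nonprescription drugs → 4% → £0.38
Dish soap £7.69: general merchandise → 7.75% → £0.60
Total tax = £15.05 + £44.16 + £16.30 + £0.48 + £1.60 + £35.16 + £0.79 + £0.38 + £0.60 = £114.52

£114.52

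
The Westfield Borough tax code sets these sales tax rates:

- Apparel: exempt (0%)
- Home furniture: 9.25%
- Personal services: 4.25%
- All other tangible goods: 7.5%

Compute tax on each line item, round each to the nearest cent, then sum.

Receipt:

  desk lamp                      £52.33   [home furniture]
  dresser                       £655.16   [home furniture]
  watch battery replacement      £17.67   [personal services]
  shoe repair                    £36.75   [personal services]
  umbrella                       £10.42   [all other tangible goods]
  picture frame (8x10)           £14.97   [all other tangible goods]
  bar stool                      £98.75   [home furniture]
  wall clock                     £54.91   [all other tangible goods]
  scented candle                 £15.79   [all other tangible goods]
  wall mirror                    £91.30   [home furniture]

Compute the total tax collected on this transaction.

Desk lamp £52.33: home furniture → 9.25% → £4.84
Dresser £655.16: home furniture → 9.25% → £60.60
Watch battery replacement £17.67: personal services → 4.25% → £0.75
Shoe repair £36.75: personal services → 4.25% → £1.56
Umbrella £10.42: all other tangible goods → 7.5% → £0.78
Picture frame (8x10) £14.97: all other tangible goods → 7.5% → £1.12
Bar stool £98.75: home furniture → 9.25% → £9.13
Wall clock £54.91: all other tangible goods → 7.5% → £4.12
Scented candle £15.79: all other tangible goods → 7.5% → £1.18
Wall mirror £91.30: home furniture → 9.25% → £8.45
Total tax = £4.84 + £60.60 + £0.75 + £1.56 + £0.78 + £1.12 + £9.13 + £4.12 + £1.18 + £8.45 = £92.53

£92.53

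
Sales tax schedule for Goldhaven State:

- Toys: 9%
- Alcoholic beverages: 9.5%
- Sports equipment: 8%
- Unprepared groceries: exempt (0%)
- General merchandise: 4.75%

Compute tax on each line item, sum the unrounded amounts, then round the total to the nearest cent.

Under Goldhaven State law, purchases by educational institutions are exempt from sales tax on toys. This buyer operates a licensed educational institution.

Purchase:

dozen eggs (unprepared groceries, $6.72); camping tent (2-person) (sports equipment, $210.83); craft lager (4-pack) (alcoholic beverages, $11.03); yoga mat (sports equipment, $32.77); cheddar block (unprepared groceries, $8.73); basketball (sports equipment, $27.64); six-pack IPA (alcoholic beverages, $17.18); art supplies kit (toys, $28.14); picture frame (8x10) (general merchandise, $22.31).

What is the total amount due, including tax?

$390.79

Dozen eggs $6.72: unprepared groceries → 0% → $0.00
Camping tent (2-person) $210.83: sports equipment → 8% → $16.8664
Craft lager (4-pack) $11.03: alcoholic beverages → 9.5% → $1.04785
Yoga mat $32.77: sports equipment → 8% → $2.6216
Cheddar block $8.73: unprepared groceries → 0% → $0.00
Basketball $27.64: sports equipment → 8% → $2.2112
Six-pack IPA $17.18: alcoholic beverages → 9.5% → $1.6321
Art supplies kit $28.14: toys, buyer-exempt → 0% → $0.00
Picture frame (8x10) $22.31: general merchandise → 4.75% → $1.059725
Subtotal = $365.35; unrounded tax = $25.438875 → $25.44; total due = $390.79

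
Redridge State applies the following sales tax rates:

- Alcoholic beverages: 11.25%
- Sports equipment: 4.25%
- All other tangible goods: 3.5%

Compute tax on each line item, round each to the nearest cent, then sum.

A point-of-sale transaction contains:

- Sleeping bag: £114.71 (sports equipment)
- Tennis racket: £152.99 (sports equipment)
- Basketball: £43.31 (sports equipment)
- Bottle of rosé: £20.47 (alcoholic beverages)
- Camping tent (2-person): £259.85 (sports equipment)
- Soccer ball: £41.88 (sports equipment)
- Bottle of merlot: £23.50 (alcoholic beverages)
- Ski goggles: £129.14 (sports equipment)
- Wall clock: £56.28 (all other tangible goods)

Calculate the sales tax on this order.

£38.44

Sleeping bag £114.71: sports equipment → 4.25% → £4.88
Tennis racket £152.99: sports equipment → 4.25% → £6.50
Basketball £43.31: sports equipment → 4.25% → £1.84
Bottle of rosé £20.47: alcoholic beverages → 11.25% → £2.30
Camping tent (2-person) £259.85: sports equipment → 4.25% → £11.04
Soccer ball £41.88: sports equipment → 4.25% → £1.78
Bottle of merlot £23.50: alcoholic beverages → 11.25% → £2.64
Ski goggles £129.14: sports equipment → 4.25% → £5.49
Wall clock £56.28: all other tangible goods → 3.5% → £1.97
Total tax = £4.88 + £6.50 + £1.84 + £2.30 + £11.04 + £1.78 + £2.64 + £5.49 + £1.97 = £38.44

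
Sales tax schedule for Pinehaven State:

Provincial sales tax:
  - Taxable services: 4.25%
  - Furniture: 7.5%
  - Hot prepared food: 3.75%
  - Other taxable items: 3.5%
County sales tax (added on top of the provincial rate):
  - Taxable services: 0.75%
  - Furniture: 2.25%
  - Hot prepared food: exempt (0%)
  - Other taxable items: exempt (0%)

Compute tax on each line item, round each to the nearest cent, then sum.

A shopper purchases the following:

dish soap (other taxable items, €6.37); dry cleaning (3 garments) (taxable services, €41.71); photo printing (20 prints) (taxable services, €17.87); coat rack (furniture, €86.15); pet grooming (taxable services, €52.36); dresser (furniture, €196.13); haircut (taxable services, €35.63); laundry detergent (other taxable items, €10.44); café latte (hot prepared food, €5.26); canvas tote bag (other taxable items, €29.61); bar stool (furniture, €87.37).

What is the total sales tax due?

Dish soap €6.37: other taxable items → 3.5% + 0% county = 3.5% → €0.22
Dry cleaning (3 garments) €41.71: taxable services → 4.25% + 0.75% county = 5% → €2.09
Photo printing (20 prints) €17.87: taxable services → 4.25% + 0.75% county = 5% → €0.89
Coat rack €86.15: furniture → 7.5% + 2.25% county = 9.75% → €8.40
Pet grooming €52.36: taxable services → 4.25% + 0.75% county = 5% → €2.62
Dresser €196.13: furniture → 7.5% + 2.25% county = 9.75% → €19.12
Haircut €35.63: taxable services → 4.25% + 0.75% county = 5% → €1.78
Laundry detergent €10.44: other taxable items → 3.5% + 0% county = 3.5% → €0.37
Café latte €5.26: hot prepared food → 3.75% + 0% county = 3.75% → €0.20
Canvas tote bag €29.61: other taxable items → 3.5% + 0% county = 3.5% → €1.04
Bar stool €87.37: furniture → 7.5% + 2.25% county = 9.75% → €8.52
Total tax = €0.22 + €2.09 + €0.89 + €8.40 + €2.62 + €19.12 + €1.78 + €0.37 + €0.20 + €1.04 + €8.52 = €45.25

€45.25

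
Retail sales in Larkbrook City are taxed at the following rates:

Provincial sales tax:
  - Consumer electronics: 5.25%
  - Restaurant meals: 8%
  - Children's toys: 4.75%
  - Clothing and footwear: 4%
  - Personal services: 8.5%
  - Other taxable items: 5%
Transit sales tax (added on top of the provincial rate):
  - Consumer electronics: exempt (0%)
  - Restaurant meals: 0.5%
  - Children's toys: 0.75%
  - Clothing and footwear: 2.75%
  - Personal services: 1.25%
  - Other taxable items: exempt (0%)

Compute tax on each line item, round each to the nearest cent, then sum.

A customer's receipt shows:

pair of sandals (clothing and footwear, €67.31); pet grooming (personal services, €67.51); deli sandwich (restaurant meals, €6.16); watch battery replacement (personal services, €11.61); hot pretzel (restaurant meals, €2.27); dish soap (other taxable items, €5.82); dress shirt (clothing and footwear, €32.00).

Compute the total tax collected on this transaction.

€15.41

Pair of sandals €67.31: clothing and footwear → 4% + 2.75% transit = 6.75% → €4.54
Pet grooming €67.51: personal services → 8.5% + 1.25% transit = 9.75% → €6.58
Deli sandwich €6.16: restaurant meals → 8% + 0.5% transit = 8.5% → €0.52
Watch battery replacement €11.61: personal services → 8.5% + 1.25% transit = 9.75% → €1.13
Hot pretzel €2.27: restaurant meals → 8% + 0.5% transit = 8.5% → €0.19
Dish soap €5.82: other taxable items → 5% + 0% transit = 5% → €0.29
Dress shirt €32.00: clothing and footwear → 4% + 2.75% transit = 6.75% → €2.16
Total tax = €4.54 + €6.58 + €0.52 + €1.13 + €0.19 + €0.29 + €2.16 = €15.41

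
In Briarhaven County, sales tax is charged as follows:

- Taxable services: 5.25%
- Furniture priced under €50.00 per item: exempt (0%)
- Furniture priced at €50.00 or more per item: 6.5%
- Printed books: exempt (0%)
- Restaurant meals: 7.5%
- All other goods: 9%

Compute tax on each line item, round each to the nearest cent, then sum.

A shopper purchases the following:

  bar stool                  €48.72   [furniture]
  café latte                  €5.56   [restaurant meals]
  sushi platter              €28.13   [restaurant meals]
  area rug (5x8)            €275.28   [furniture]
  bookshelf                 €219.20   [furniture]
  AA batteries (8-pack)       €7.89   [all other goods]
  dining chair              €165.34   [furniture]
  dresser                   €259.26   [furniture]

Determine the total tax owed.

Bar stool €48.72: furniture, under €50.00 → 0% → €0.00
Café latte €5.56: restaurant meals → 7.5% → €0.42
Sushi platter €28.13: restaurant meals → 7.5% → €2.11
Area rug (5x8) €275.28: furniture, €50.00 or more → 6.5% → €17.89
Bookshelf €219.20: furniture, €50.00 or more → 6.5% → €14.25
AA batteries (8-pack) €7.89: all other goods → 9% → €0.71
Dining chair €165.34: furniture, €50.00 or more → 6.5% → €10.75
Dresser €259.26: furniture, €50.00 or more → 6.5% → €16.85
Total tax = €0.42 + €2.11 + €17.89 + €14.25 + €0.71 + €10.75 + €16.85 = €62.98

€62.98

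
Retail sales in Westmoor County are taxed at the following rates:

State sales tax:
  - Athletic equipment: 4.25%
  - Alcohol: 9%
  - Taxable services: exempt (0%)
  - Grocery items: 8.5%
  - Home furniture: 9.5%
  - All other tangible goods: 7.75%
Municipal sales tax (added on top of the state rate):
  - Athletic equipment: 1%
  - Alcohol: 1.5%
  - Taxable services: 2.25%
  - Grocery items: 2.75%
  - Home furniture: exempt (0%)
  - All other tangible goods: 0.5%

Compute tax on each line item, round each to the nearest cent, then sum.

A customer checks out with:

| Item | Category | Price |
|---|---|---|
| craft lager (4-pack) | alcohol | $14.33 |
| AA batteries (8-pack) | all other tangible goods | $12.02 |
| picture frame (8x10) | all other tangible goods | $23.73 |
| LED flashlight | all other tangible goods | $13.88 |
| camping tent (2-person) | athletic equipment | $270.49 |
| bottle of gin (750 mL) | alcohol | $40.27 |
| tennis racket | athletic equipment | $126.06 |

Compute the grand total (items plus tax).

$531.43

Craft lager (4-pack) $14.33: alcohol → 9% + 1.5% municipal = 10.5% → $1.50
AA batteries (8-pack) $12.02: all other tangible goods → 7.75% + 0.5% municipal = 8.25% → $0.99
Picture frame (8x10) $23.73: all other tangible goods → 7.75% + 0.5% municipal = 8.25% → $1.96
LED flashlight $13.88: all other tangible goods → 7.75% + 0.5% municipal = 8.25% → $1.15
Camping tent (2-person) $270.49: athletic equipment → 4.25% + 1% municipal = 5.25% → $14.20
Bottle of gin (750 mL) $40.27: alcohol → 9% + 1.5% municipal = 10.5% → $4.23
Tennis racket $126.06: athletic equipment → 4.25% + 1% municipal = 5.25% → $6.62
Subtotal = $500.78; tax = $30.65; total due = $531.43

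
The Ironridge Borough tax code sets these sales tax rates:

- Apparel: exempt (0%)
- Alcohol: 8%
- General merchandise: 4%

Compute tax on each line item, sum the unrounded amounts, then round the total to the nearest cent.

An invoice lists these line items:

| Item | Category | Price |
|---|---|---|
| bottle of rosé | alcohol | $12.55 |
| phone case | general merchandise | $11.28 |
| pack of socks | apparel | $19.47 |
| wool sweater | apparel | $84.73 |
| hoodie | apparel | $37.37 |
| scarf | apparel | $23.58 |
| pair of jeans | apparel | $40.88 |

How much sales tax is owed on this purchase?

Bottle of rosé $12.55: alcohol → 8% → $1.004
Phone case $11.28: general merchandise → 4% → $0.4512
Pack of socks $19.47: apparel → 0% → $0.00
Wool sweater $84.73: apparel → 0% → $0.00
Hoodie $37.37: apparel → 0% → $0.00
Scarf $23.58: apparel → 0% → $0.00
Pair of jeans $40.88: apparel → 0% → $0.00
Unrounded tax sum = $1.4552 → $1.46

$1.46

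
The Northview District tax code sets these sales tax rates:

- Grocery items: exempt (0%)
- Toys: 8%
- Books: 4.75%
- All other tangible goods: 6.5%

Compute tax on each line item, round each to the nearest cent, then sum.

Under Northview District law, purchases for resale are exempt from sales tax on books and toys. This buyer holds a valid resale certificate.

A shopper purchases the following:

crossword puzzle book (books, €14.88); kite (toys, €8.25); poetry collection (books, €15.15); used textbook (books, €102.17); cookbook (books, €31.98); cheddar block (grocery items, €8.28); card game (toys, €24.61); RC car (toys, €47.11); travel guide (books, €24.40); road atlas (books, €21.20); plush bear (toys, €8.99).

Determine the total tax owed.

€0.00

Crossword puzzle book €14.88: books, buyer-exempt → 0% → €0.00
Kite €8.25: toys, buyer-exempt → 0% → €0.00
Poetry collection €15.15: books, buyer-exempt → 0% → €0.00
Used textbook €102.17: books, buyer-exempt → 0% → €0.00
Cookbook €31.98: books, buyer-exempt → 0% → €0.00
Cheddar block €8.28: grocery items → 0% → €0.00
Card game €24.61: toys, buyer-exempt → 0% → €0.00
RC car €47.11: toys, buyer-exempt → 0% → €0.00
Travel guide €24.40: books, buyer-exempt → 0% → €0.00
Road atlas €21.20: books, buyer-exempt → 0% → €0.00
Plush bear €8.99: toys, buyer-exempt → 0% → €0.00
Total tax = €0.00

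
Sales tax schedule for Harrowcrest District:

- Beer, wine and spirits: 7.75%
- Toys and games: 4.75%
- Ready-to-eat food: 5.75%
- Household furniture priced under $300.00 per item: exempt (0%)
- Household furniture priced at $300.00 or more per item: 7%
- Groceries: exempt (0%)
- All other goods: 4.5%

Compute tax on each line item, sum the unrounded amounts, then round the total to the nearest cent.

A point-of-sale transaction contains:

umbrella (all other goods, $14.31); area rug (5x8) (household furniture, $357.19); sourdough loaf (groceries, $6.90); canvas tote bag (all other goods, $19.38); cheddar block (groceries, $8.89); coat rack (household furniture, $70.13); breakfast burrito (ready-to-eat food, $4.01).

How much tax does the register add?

Umbrella $14.31: all other goods → 4.5% → $0.64395
Area rug (5x8) $357.19: household furniture, $300.00 or more → 7% → $25.0033
Sourdough loaf $6.90: groceries → 0% → $0.00
Canvas tote bag $19.38: all other goods → 4.5% → $0.8721
Cheddar block $8.89: groceries → 0% → $0.00
Coat rack $70.13: household furniture, under $300.00 → 0% → $0.00
Breakfast burrito $4.01: ready-to-eat food → 5.75% → $0.230575
Unrounded tax sum = $26.749925 → $26.75

$26.75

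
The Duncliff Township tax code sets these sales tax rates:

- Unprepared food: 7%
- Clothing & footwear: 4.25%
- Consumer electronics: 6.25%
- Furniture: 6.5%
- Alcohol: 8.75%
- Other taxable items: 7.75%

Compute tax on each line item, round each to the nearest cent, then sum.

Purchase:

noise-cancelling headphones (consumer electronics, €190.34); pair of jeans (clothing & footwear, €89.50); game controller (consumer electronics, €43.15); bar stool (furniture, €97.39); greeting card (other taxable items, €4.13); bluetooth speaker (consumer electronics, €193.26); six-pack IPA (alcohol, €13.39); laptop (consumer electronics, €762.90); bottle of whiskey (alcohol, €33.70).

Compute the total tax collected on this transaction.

€88.93

Noise-cancelling headphones €190.34: consumer electronics → 6.25% → €11.90
Pair of jeans €89.50: clothing & footwear → 4.25% → €3.80
Game controller €43.15: consumer electronics → 6.25% → €2.70
Bar stool €97.39: furniture → 6.5% → €6.33
Greeting card €4.13: other taxable items → 7.75% → €0.32
Bluetooth speaker €193.26: consumer electronics → 6.25% → €12.08
Six-pack IPA €13.39: alcohol → 8.75% → €1.17
Laptop €762.90: consumer electronics → 6.25% → €47.68
Bottle of whiskey €33.70: alcohol → 8.75% → €2.95
Total tax = €11.90 + €3.80 + €2.70 + €6.33 + €0.32 + €12.08 + €1.17 + €47.68 + €2.95 = €88.93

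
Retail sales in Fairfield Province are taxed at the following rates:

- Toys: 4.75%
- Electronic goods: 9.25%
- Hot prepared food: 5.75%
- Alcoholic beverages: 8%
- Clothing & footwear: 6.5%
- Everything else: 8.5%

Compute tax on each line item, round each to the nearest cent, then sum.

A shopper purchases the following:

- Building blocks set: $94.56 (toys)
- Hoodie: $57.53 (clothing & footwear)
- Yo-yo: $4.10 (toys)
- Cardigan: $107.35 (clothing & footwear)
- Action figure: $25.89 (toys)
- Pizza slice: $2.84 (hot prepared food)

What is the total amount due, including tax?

Building blocks set $94.56: toys → 4.75% → $4.49
Hoodie $57.53: clothing & footwear → 6.5% → $3.74
Yo-yo $4.10: toys → 4.75% → $0.19
Cardigan $107.35: clothing & footwear → 6.5% → $6.98
Action figure $25.89: toys → 4.75% → $1.23
Pizza slice $2.84: hot prepared food → 5.75% → $0.16
Subtotal = $292.27; tax = $16.79; total due = $309.06

$309.06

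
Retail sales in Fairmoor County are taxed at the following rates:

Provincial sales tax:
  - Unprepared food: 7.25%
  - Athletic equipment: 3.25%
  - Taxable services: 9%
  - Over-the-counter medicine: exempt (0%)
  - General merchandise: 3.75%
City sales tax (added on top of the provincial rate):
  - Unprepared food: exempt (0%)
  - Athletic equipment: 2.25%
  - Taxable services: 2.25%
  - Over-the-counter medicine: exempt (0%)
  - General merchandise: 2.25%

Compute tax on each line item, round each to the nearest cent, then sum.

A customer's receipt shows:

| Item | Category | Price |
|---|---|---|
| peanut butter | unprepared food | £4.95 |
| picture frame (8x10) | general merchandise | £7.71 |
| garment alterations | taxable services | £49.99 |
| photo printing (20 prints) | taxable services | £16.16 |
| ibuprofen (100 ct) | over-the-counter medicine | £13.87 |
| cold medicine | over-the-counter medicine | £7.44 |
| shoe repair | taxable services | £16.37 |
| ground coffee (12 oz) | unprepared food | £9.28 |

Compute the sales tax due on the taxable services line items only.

Garment alterations £49.99: taxable services → 9% + 2.25% city = 11.25% → £5.62
Photo printing (20 prints) £16.16: taxable services → 9% + 2.25% city = 11.25% → £1.82
Shoe repair £16.37: taxable services → 9% + 2.25% city = 11.25% → £1.84
Tax on taxable services = £5.62 + £1.82 + £1.84 = £9.28

£9.28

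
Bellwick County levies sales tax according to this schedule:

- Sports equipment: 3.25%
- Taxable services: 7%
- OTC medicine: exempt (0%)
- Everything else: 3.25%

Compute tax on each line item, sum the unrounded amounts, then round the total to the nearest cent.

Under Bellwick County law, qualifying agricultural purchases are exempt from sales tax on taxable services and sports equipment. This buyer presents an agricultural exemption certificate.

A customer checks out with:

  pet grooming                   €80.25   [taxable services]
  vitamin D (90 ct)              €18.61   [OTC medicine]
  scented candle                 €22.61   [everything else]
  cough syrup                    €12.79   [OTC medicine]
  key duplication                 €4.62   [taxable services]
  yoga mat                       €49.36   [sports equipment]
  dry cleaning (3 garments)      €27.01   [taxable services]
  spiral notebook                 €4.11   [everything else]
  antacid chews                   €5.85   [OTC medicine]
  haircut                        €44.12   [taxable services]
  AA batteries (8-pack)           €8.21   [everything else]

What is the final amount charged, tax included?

Pet grooming €80.25: taxable services, buyer-exempt → 0% → €0.00
Vitamin D (90 ct) €18.61: OTC medicine → 0% → €0.00
Scented candle €22.61: everything else → 3.25% → €0.734825
Cough syrup €12.79: OTC medicine → 0% → €0.00
Key duplication €4.62: taxable services, buyer-exempt → 0% → €0.00
Yoga mat €49.36: sports equipment, buyer-exempt → 0% → €0.00
Dry cleaning (3 garments) €27.01: taxable services, buyer-exempt → 0% → €0.00
Spiral notebook €4.11: everything else → 3.25% → €0.133575
Antacid chews €5.85: OTC medicine → 0% → €0.00
Haircut €44.12: taxable services, buyer-exempt → 0% → €0.00
AA batteries (8-pack) €8.21: everything else → 3.25% → €0.266825
Subtotal = €277.54; unrounded tax = €1.135225 → €1.14; total due = €278.68

€278.68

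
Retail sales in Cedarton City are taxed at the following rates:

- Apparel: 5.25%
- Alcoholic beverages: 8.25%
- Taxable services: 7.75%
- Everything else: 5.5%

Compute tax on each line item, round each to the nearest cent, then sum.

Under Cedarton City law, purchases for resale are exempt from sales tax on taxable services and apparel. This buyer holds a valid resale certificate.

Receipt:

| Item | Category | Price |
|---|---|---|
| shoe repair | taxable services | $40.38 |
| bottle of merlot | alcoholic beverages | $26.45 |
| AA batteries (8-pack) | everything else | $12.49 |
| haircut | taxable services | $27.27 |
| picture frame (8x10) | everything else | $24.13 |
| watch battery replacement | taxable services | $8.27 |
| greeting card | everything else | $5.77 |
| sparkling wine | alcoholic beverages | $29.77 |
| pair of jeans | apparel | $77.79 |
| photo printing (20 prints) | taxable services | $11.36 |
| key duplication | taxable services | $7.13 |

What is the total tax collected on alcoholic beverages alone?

$4.64

Bottle of merlot $26.45: alcoholic beverages → 8.25% → $2.18
Sparkling wine $29.77: alcoholic beverages → 8.25% → $2.46
Tax on alcoholic beverages = $2.18 + $2.46 = $4.64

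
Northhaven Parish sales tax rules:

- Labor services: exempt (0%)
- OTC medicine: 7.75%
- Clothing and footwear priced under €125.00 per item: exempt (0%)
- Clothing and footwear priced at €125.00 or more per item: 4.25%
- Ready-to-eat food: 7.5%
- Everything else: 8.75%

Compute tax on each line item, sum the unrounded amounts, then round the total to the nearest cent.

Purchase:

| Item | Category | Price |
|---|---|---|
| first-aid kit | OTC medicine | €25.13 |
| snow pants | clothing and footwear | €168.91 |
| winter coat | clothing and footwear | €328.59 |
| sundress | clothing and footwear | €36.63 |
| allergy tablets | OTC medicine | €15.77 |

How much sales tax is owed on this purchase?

€24.31

First-aid kit €25.13: OTC medicine → 7.75% → €1.947575
Snow pants €168.91: clothing and footwear, €125.00 or more → 4.25% → €7.178675
Winter coat €328.59: clothing and footwear, €125.00 or more → 4.25% → €13.965075
Sundress €36.63: clothing and footwear, under €125.00 → 0% → €0.00
Allergy tablets €15.77: OTC medicine → 7.75% → €1.222175
Unrounded tax sum = €24.3135 → €24.31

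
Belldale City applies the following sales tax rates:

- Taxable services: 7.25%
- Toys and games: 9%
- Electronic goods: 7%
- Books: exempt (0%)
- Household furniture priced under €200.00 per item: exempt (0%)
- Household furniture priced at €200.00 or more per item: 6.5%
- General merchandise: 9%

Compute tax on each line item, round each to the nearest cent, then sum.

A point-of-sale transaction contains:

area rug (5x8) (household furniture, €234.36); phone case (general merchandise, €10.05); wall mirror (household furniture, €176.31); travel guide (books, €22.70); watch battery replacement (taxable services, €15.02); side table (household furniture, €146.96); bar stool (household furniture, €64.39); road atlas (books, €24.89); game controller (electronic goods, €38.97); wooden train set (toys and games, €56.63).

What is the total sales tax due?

€25.05

Area rug (5x8) €234.36: household furniture, €200.00 or more → 6.5% → €15.23
Phone case €10.05: general merchandise → 9% → €0.90
Wall mirror €176.31: household furniture, under €200.00 → 0% → €0.00
Travel guide €22.70: books → 0% → €0.00
Watch battery replacement €15.02: taxable services → 7.25% → €1.09
Side table €146.96: household furniture, under €200.00 → 0% → €0.00
Bar stool €64.39: household furniture, under €200.00 → 0% → €0.00
Road atlas €24.89: books → 0% → €0.00
Game controller €38.97: electronic goods → 7% → €2.73
Wooden train set €56.63: toys and games → 9% → €5.10
Total tax = €15.23 + €0.90 + €1.09 + €2.73 + €5.10 = €25.05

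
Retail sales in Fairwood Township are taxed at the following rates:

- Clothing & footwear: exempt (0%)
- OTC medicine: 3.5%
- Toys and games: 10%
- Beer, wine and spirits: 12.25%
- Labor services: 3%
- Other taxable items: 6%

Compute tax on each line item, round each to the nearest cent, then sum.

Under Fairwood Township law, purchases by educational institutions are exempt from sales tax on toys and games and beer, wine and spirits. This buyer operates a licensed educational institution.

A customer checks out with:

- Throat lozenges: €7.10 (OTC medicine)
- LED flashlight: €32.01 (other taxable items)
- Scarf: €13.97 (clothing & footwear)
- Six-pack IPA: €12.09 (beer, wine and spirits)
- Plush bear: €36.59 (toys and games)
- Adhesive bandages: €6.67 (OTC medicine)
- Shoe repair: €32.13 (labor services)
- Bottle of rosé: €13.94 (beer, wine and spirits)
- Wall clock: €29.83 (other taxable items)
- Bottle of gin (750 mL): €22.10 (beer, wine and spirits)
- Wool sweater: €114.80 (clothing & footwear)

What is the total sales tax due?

€5.15

Throat lozenges €7.10: OTC medicine → 3.5% → €0.25
LED flashlight €32.01: other taxable items → 6% → €1.92
Scarf €13.97: clothing & footwear → 0% → €0.00
Six-pack IPA €12.09: beer, wine and spirits, buyer-exempt → 0% → €0.00
Plush bear €36.59: toys and games, buyer-exempt → 0% → €0.00
Adhesive bandages €6.67: OTC medicine → 3.5% → €0.23
Shoe repair €32.13: labor services → 3% → €0.96
Bottle of rosé €13.94: beer, wine and spirits, buyer-exempt → 0% → €0.00
Wall clock €29.83: other taxable items → 6% → €1.79
Bottle of gin (750 mL) €22.10: beer, wine and spirits, buyer-exempt → 0% → €0.00
Wool sweater €114.80: clothing & footwear → 0% → €0.00
Total tax = €0.25 + €1.92 + €0.23 + €0.96 + €1.79 = €5.15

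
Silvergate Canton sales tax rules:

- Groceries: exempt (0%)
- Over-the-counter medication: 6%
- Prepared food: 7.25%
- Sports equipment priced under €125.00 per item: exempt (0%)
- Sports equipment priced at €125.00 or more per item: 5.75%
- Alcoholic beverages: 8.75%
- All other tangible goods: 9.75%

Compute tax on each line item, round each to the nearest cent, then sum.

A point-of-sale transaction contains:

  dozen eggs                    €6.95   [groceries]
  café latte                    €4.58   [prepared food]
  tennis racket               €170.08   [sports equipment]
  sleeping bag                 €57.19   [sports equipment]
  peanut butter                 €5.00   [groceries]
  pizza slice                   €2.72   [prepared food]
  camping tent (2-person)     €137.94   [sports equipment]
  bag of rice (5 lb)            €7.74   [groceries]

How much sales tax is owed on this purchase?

Dozen eggs €6.95: groceries → 0% → €0.00
Café latte €4.58: prepared food → 7.25% → €0.33
Tennis racket €170.08: sports equipment, €125.00 or more → 5.75% → €9.78
Sleeping bag €57.19: sports equipment, under €125.00 → 0% → €0.00
Peanut butter €5.00: groceries → 0% → €0.00
Pizza slice €2.72: prepared food → 7.25% → €0.20
Camping tent (2-person) €137.94: sports equipment, €125.00 or more → 5.75% → €7.93
Bag of rice (5 lb) €7.74: groceries → 0% → €0.00
Total tax = €0.33 + €9.78 + €0.20 + €7.93 = €18.24

€18.24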